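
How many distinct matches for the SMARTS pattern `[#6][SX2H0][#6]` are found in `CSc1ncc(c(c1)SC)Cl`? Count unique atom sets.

[#6][SX2H0][#6] is the SMARTS for a thioether: an aliphatic sulfur bridging two carbons with no H on the sulfur.
The molecule carries 2 separate instances of a methylthio ether (-SCH3) meeting every constraint; each maps to a distinct set of atoms, giving 2 matches.

2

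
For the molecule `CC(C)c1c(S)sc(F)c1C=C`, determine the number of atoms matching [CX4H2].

0

The query [CX4H2] means: sp3 carbon (X4) with exactly two hydrogens.
Check the 12 heavy atoms by environment: 1× s (aromatic, H0, X2) → no; 4× c (aromatic, H0, X3) → no; 1× F (H0, X1) → no; 1× C (H1, X3) → no; 1× C (H2, X3) → no; 1× S (H1, X2) → no; 1× C (H1, X4) → no; 2× C (H3, X4) → no.
No environment satisfies the query, so 0 matching atoms.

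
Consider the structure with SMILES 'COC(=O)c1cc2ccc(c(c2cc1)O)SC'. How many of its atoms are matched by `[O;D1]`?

2

Check the 17 heavy atoms by environment: 5× c (aromatic, D3) → no; 5× c (aromatic, D2) → no; 1× C (D3) → no; 2× O (D1) → match; 1× O (D2) → no; 2× C (D1) → no; 1× S (D2) → no.
That gives 2 matching atoms.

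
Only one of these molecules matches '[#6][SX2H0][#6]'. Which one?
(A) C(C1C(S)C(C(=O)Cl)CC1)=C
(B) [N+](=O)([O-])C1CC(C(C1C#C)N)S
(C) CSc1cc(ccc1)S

[#6][SX2H0][#6] describes an aliphatic sulfur bridging two carbons with no H on the sulfur (a thioether).
(A) has a thiol (-SH) but the sulfur has H1, not H0 bridging two carbons.
(B) has a thiol (-SH) but the sulfur has H1, not H0 bridging two carbons.
(C) contains a methylthio ether (-SCH3), which satisfies every atom and bond constraint.
So the answer is (C).

C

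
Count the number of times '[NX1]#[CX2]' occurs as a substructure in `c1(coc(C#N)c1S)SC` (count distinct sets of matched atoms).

1

[NX1]#[CX2] is the SMARTS for a nitrile: a nitrogen triple-bonded to a two-connected carbon.
Exactly one fragment in the molecule meets all constraints, giving 1 match.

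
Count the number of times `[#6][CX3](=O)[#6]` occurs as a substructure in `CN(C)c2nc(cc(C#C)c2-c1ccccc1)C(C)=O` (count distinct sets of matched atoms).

1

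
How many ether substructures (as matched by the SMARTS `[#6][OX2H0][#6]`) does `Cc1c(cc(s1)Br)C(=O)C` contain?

0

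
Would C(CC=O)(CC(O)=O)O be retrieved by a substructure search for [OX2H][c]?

No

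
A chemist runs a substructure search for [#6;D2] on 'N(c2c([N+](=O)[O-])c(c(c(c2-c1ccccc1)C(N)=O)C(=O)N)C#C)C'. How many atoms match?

6

The query [#6;D2] means: any carbon bonded to exactly two heavy atoms.
Check the 25 heavy atoms by environment: 7× c (aromatic, D3) → no; 2× C (D3) → no; 3× O (D1) → no; 2× N (D1) → no; 1× C (D2) → match; 2× C (D1) → no; 1× N (charge +1, D3) → no; 1× O (charge -1, D1) → no; 1× N (D2) → no; 5× c (aromatic, D2) → match.
Summing the matching environments: 1 + 5 = 6 matching atoms.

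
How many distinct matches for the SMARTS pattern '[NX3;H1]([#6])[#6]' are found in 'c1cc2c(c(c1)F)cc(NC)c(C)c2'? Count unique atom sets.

1

[NX3;H1]([#6])[#6] is the SMARTS for a secondary amine: a trivalent nitrogen with one H, bonded to two carbons.
Exactly one fragment in the molecule meets all constraints, giving 1 match.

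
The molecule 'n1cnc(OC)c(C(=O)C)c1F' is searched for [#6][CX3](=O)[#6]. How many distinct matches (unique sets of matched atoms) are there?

[#6][CX3](=O)[#6] is the SMARTS for a ketone: a carbonyl carbon (no H) flanked by two carbons.
Exactly one fragment in the molecule meets all constraints, giving 1 match.

1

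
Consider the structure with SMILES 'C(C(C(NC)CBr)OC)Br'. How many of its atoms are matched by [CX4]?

6

The query [CX4] means: C with X4: aliphatic carbon with exactly 4 total connections (bonds + H).
Check the 10 heavy atoms by environment: 6× C (X4) → match; 1× O (X2) → no; 2× Br (X1) → no; 1× N (X3) → no.
That gives 6 matching atoms.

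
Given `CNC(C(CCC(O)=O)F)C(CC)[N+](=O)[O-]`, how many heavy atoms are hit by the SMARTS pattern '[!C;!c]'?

The query [!C;!c] means: neither aliphatic nor aromatic carbon — same as [!#6].
Check the 16 heavy atoms by environment: 9× C → no; 1× N → match; 1× F → match; 1× N (charge +1) → match; 1× O (charge -1) → match; 3× O → match.
Summing the matching environments: 1 + 1 + 1 + 1 + 3 = 7 matching atoms.

7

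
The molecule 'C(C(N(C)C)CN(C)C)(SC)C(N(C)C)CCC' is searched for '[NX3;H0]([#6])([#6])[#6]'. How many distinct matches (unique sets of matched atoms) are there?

3

[NX3;H0]([#6])([#6])[#6] is the SMARTS for a tertiary amine: a trivalent nitrogen with no H, bonded to three carbons.
The molecule carries 3 separate instances of a dimethylamino group (-N(CH3)2) meeting every constraint; each maps to a distinct set of atoms, giving 3 matches.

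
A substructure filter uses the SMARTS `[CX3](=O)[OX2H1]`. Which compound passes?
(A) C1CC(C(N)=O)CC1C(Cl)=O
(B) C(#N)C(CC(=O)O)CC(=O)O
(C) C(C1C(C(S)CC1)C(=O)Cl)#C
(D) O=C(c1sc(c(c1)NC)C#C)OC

B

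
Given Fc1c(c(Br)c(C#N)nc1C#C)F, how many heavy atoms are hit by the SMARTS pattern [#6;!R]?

3

The query [#6;!R] means: carbon not in any ring.
Check the 13 heavy atoms by environment: 1× n (aromatic, in 6-ring) → no; 5× c (aromatic, in 6-ring) → no; 1× Br (acyclic) → no; 3× C (acyclic) → match; 1× N (acyclic) → no; 2× F (acyclic) → no.
That gives 3 matching atoms.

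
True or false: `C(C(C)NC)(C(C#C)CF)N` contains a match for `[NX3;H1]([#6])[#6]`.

True

The pattern [NX3;H1]([#6])[#6] describes a trivalent nitrogen with one H, bonded to two carbons — a secondary amine.
The molecule carries an N-methylamino group (-NHCH3), whose atoms satisfy every constraint of the query, so the pattern matches.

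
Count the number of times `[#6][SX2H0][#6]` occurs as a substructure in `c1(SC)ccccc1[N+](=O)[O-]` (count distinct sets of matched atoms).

1

[#6][SX2H0][#6] is the SMARTS for a thioether: an aliphatic sulfur bridging two carbons with no H on the sulfur.
Exactly one fragment in the molecule meets all constraints, giving 1 match.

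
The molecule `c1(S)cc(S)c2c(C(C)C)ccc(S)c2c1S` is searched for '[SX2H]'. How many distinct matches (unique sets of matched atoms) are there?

[SX2H] is the SMARTS for a thiol: an aliphatic sulfur with two connections, one being H.
The molecule carries 4 separate instances of a thiol (-SH) meeting every constraint; each maps to a distinct set of atoms, giving 4 matches.

4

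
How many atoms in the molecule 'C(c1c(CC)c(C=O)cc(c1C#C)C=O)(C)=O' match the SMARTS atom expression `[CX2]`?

The query [CX2] means: C with X2: aliphatic carbon with exactly 2 total connections.
Check the 17 heavy atoms by environment: 6× c (aromatic, X3) → no; 3× C (X3) → no; 3× O (X1) → no; 2× C (X2) → match; 3× C (X4) → no.
That gives 2 matching atoms.

2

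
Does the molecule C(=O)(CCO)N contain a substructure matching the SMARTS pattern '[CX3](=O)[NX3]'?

The pattern [CX3](=O)[NX3] describes a carbonyl carbon bonded to a trivalent nitrogen — an amide.
The molecule carries a primary amide (-C(=O)NH2), whose atoms satisfy every constraint of the query, so the pattern matches.

Yes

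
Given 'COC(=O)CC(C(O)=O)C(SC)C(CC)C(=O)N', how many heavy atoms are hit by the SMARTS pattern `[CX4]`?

8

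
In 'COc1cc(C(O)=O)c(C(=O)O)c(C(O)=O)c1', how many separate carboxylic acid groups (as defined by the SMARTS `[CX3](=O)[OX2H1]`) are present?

3

[CX3](=O)[OX2H1] is the SMARTS for a carboxylic acid: an sp2 carbon double-bonded to O and single-bonded to an -OH oxygen.
The molecule carries 3 separate instances of a carboxylic acid group (-C(=O)OH) meeting every constraint; each maps to a distinct set of atoms, giving 3 matches.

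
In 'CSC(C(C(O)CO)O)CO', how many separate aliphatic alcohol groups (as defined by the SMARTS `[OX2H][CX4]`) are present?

4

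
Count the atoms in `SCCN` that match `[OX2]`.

The query [OX2] means: aliphatic oxygen with two total connections — ether, hydroxyl, or ester single-bond O.
Check the 4 heavy atoms by environment: 2× C (X4) → no; 1× N (X3) → no; 1× S (X2) → no.
No environment satisfies the query, so 0 matching atoms.

0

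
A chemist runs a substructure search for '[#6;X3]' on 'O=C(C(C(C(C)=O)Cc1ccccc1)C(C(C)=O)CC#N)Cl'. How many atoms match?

9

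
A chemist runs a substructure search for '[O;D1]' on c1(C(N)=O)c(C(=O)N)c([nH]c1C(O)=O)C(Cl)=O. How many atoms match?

The query [O;D1] means: aliphatic oxygen bonded to exactly one heavy atom.
Check the 17 heavy atoms by environment: 1× n (aromatic, D2) → no; 4× c (aromatic, D3) → no; 4× C (D3) → no; 5× O (D1) → match; 2× N (D1) → no; 1× Cl (D1) → no.
That gives 5 matching atoms.

5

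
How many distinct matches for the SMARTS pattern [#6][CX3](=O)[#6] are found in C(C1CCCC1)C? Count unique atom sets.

[#6][CX3](=O)[#6] is the SMARTS for a ketone: a carbonyl carbon (no H) flanked by two carbons.
No fragment in the molecule satisfies every constraint, giving 0 matches.

0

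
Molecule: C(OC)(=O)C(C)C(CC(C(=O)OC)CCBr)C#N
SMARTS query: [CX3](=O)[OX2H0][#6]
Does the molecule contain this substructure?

Yes

The pattern [CX3](=O)[OX2H0][#6] describes a carbonyl carbon bonded to an oxygen that is itself bonded to carbon (no H on that O) — an ester.
The molecule carries a methyl-ester group (-C(=O)OCH3), whose atoms satisfy every constraint of the query, so the pattern matches.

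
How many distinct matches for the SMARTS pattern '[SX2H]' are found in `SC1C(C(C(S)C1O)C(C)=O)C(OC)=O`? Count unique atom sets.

[SX2H] is the SMARTS for a thiol: an aliphatic sulfur with two connections, one being H.
The molecule carries 2 separate instances of a thiol (-SH) meeting every constraint; each maps to a distinct set of atoms, giving 2 matches.

2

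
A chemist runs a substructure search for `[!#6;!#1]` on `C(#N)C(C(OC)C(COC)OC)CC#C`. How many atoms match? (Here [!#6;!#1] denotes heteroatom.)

4

The query [!#6;!#1] means: not carbon and not hydrogen — any heteroatom.
Check the 15 heavy atoms by environment: 11× C → no; 3× O → match; 1× N → match.
Summing the matching environments: 3 + 1 = 4 matching atoms.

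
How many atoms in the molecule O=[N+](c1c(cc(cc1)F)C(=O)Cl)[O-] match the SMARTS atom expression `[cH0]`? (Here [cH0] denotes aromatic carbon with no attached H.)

3

Check the 13 heavy atoms by environment: 3× c (aromatic, H0) → match; 3× c (aromatic, H1) → no; 1× C (H0) → no; 2× O (H0) → no; 1× Cl (H0) → no; 1× N (charge +1, H0) → no; 1× O (charge -1, H0) → no; 1× F (H0) → no.
That gives 3 matching atoms.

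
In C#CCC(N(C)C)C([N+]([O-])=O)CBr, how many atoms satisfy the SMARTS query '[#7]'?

2

Check the 13 heavy atoms by environment: 8× C → no; 1× Br → no; 1× N → match; 1× N (charge +1) → match; 1× O (charge -1) → no; 1× O → no.
Summing the matching environments: 1 + 1 = 2 matching atoms.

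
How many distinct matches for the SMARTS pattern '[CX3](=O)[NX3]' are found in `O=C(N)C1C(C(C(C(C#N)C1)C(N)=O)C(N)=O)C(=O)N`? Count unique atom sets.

4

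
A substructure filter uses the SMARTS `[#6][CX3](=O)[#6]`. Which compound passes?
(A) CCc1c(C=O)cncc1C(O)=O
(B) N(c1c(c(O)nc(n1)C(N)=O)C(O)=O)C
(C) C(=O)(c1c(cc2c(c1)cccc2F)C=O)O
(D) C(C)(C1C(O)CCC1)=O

D

[#6][CX3](=O)[#6] describes a carbonyl carbon (no H) flanked by two carbons (a ketone).
(A) has a carboxylic acid group (-C(=O)OH) but one neighbour of the carbonyl carbon is O, not C.
(B) has a carboxylic acid group (-C(=O)OH) but one neighbour of the carbonyl carbon is O, not C.
(C) has an aldehyde (-CHO) but the carbonyl carbon has H1, so it is not flanked by two carbons.
(D) contains an acetyl/ketone group (-C(=O)CH3), which satisfies every atom and bond constraint.
So the answer is (D).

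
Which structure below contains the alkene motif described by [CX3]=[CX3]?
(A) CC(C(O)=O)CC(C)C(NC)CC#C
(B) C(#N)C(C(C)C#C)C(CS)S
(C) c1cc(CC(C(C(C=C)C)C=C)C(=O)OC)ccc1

C

[CX3]=[CX3] describes a non-aromatic C=C double bond between two sp2 carbons (an alkene).
(A) has an ethynyl group (-C#CH) but the C-C bond is a triple bond, not a double bond.
(B) has an ethynyl group (-C#CH) but the C-C bond is a triple bond, not a double bond.
(C) contains a vinyl group (-CH=CH2), which satisfies every atom and bond constraint.
So the answer is (C).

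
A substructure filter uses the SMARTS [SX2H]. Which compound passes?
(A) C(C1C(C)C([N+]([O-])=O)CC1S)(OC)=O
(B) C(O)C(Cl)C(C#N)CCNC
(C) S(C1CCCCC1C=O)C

A

[SX2H] describes an aliphatic sulfur with two connections, one being H (a thiol).
(A) contains a thiol (-SH), which satisfies every atom and bond constraint.
(B) has a hydroxyl group (-OH) but it is an -OH, not an -SH.
(C) has a methylthio ether (-SCH3) but the sulfur has H0 (bonded to two carbons), not H1.
So the answer is (A).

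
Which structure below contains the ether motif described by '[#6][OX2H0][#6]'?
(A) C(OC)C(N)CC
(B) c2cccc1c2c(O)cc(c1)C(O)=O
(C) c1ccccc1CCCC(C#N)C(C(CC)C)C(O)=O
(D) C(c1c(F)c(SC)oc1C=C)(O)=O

A

[#6][OX2H0][#6] describes an aliphatic oxygen bridging two carbons with no H on the oxygen (an ether).
(A) contains a methoxy ether (-OCH3), which satisfies every atom and bond constraint.
(B) has a hydroxyl group (-OH) but the oxygen has H1, not H0 bridging two carbons.
(C) has a carboxylic acid group (-C(=O)OH) but the -OH oxygen has H1; the =O is OX1, not OX2.
(D) has a carboxylic acid group (-C(=O)OH) but the -OH oxygen has H1; the =O is OX1, not OX2.
So the answer is (A).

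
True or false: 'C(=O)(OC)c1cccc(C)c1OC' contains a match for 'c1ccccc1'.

The pattern c1ccccc1 describes six aromatic carbons in a ring — a benzene ring.
The required atom environment is present in the molecule, so the pattern matches.

True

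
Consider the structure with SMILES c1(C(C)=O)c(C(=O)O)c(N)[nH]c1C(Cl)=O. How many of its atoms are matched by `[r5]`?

5

Check the 15 heavy atoms by environment: 1× n (aromatic, in 5-ring) → match; 4× c (aromatic, in 5-ring) → match; 1× N (acyclic) → no; 4× C (acyclic) → no; 4× O (acyclic) → no; 1× Cl (acyclic) → no.
Summing the matching environments: 1 + 4 = 5 matching atoms.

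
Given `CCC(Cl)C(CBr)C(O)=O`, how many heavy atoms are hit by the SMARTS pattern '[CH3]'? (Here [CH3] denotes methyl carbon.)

Check the 10 heavy atoms by environment: 2× C (H2) → no; 2× C (H1) → no; 1× C (H0) → no; 1× O (H0) → no; 1× O (H1) → no; 1× C (H3) → match; 1× Br (H0) → no; 1× Cl (H0) → no.
That gives 1 matching atom.

1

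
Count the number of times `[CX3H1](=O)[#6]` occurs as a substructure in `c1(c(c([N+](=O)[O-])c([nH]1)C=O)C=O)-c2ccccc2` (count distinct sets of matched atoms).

[CX3H1](=O)[#6] is the SMARTS for an aldehyde: an sp2 carbon with one H, double-bonded to O and single-bonded to carbon.
The molecule carries 2 separate instances of an aldehyde (-CHO) meeting every constraint; each maps to a distinct set of atoms, giving 2 matches.

2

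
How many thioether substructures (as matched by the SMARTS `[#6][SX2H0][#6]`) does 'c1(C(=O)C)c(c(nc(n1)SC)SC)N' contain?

2

[#6][SX2H0][#6] is the SMARTS for a thioether: an aliphatic sulfur bridging two carbons with no H on the sulfur.
The molecule carries 2 separate instances of a methylthio ether (-SCH3) meeting every constraint; each maps to a distinct set of atoms, giving 2 matches.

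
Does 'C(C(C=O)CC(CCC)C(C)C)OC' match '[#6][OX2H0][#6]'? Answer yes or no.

The pattern [#6][OX2H0][#6] describes an aliphatic oxygen bridging two carbons with no H on the oxygen — an ether.
The molecule carries a methoxy ether (-OCH3), whose atoms satisfy every constraint of the query, so the pattern matches.

Yes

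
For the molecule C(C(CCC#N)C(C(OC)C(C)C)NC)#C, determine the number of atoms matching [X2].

Check the 16 heavy atoms by environment: 10× C (X4) → no; 1× N (X3) → no; 3× C (X2) → match; 1× O (X2) → match; 1× N (X1) → no.
Summing the matching environments: 3 + 1 = 4 matching atoms.

4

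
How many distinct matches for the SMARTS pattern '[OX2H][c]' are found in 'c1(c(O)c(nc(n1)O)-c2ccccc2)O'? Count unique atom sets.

[OX2H][c] is the SMARTS for a phenol: a hydroxyl oxygen attached to an aromatic carbon.
The molecule carries 3 separate instances of a hydroxyl group (-OH) meeting every constraint; each maps to a distinct set of atoms, giving 3 matches.

3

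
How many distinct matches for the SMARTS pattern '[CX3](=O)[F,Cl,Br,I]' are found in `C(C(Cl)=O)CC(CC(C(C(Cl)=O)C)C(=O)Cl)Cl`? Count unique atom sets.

3

[CX3](=O)[F,Cl,Br,I] is the SMARTS for an acyl halide: a carbonyl carbon bonded to a halogen.
The molecule carries 3 separate instances of an acyl chloride (-C(=O)Cl) meeting every constraint; each maps to a distinct set of atoms, giving 3 matches.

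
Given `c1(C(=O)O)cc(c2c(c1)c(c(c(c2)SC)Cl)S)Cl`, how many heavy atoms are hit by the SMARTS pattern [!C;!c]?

6

The query [!C;!c] means: neither aliphatic nor aromatic carbon — same as [!#6].
Check the 18 heavy atoms by environment: 10× c (aromatic) → no; 2× S → match; 2× Cl → match; 2× C → no; 2× O → match.
Summing the matching environments: 2 + 2 + 2 = 6 matching atoms.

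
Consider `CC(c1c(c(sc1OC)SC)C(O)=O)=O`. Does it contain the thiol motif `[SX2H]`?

No

The pattern [SX2H] describes an aliphatic sulfur with two connections, one being H — a thiol.
The closest candidate here is a methylthio ether (-SCH3), but the sulfur has H0 (bonded to two carbons), not H1. No other fragment satisfies the full query, so there is no match.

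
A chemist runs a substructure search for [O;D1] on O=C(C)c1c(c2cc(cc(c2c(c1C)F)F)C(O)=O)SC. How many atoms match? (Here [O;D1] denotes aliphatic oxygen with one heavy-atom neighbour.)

Check the 21 heavy atoms by environment: 8× c (aromatic, D3) → no; 2× c (aromatic, D2) → no; 3× C (D1) → no; 2× F (D1) → no; 2× C (D3) → no; 3× O (D1) → match; 1× S (D2) → no.
That gives 3 matching atoms.

3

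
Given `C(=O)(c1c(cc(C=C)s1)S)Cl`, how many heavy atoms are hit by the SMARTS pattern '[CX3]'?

3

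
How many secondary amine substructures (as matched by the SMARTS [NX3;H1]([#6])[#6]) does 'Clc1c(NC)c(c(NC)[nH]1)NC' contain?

[NX3;H1]([#6])[#6] is the SMARTS for a secondary amine: a trivalent nitrogen with one H, bonded to two carbons.
The molecule carries 3 separate instances of an N-methylamino group (-NHCH3) meeting every constraint; each maps to a distinct set of atoms, giving 3 matches.

3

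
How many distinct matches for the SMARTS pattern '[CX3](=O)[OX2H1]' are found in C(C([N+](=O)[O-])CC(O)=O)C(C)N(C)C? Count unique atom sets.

1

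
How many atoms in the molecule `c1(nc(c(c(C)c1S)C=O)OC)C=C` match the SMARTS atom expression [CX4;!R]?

2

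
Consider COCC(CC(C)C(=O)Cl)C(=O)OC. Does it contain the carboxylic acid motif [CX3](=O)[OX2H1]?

No

The pattern [CX3](=O)[OX2H1] describes an sp2 carbon double-bonded to O and single-bonded to an -OH oxygen — a carboxylic acid.
The closest candidate here is an acyl chloride (-C(=O)Cl), but the carbonyl is bonded to Cl, not to an -OH oxygen. No other fragment satisfies the full query, so there is no match.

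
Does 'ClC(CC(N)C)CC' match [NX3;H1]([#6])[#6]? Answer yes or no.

No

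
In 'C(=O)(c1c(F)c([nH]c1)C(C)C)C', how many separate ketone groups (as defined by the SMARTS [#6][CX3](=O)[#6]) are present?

[#6][CX3](=O)[#6] is the SMARTS for a ketone: a carbonyl carbon (no H) flanked by two carbons.
Exactly one fragment in the molecule meets all constraints, giving 1 match.

1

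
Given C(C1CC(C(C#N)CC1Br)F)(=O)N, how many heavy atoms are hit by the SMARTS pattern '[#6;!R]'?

The query [#6;!R] means: carbon not in any ring.
Check the 13 heavy atoms by environment: 6× C (in 6-ring) → no; 2× C (acyclic) → match; 2× N (acyclic) → no; 1× O (acyclic) → no; 1× Br (acyclic) → no; 1× F (acyclic) → no.
That gives 2 matching atoms.

2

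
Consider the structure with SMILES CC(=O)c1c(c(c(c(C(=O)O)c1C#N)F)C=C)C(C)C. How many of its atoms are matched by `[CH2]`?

1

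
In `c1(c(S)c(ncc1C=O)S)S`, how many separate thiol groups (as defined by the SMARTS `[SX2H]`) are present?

[SX2H] is the SMARTS for a thiol: an aliphatic sulfur with two connections, one being H.
The molecule carries 3 separate instances of a thiol (-SH) meeting every constraint; each maps to a distinct set of atoms, giving 3 matches.

3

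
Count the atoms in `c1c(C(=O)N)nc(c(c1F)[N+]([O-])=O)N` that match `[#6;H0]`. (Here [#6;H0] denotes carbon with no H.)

Check the 14 heavy atoms by environment: 1× n (aromatic, H0) → no; 4× c (aromatic, H0) → match; 1× c (aromatic, H1) → no; 1× C (H0) → match; 2× O (H0) → no; 2× N (H2) → no; 1× N (charge +1, H0) → no; 1× O (charge -1, H0) → no; 1× F (H0) → no.
Summing the matching environments: 4 + 1 = 5 matching atoms.

5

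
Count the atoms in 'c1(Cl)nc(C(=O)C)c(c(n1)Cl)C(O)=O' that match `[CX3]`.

Check the 14 heavy atoms by environment: 2× n (aromatic, X2) → no; 4× c (aromatic, X3) → no; 2× C (X3) → match; 2× O (X1) → no; 1× O (X2) → no; 2× Cl (X1) → no; 1× C (X4) → no.
That gives 2 matching atoms.

2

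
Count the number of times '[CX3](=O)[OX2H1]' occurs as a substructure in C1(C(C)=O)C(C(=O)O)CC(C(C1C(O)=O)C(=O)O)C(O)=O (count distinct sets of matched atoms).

4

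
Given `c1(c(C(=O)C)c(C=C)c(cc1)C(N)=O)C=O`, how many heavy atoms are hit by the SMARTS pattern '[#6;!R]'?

6

The query [#6;!R] means: carbon not in any ring.
Check the 16 heavy atoms by environment: 6× c (aromatic, in 6-ring) → no; 6× C (acyclic) → match; 3× O (acyclic) → no; 1× N (acyclic) → no.
That gives 6 matching atoms.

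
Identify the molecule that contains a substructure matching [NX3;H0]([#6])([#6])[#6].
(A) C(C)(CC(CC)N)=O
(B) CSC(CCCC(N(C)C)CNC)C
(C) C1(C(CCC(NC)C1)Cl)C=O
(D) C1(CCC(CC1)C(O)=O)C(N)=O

B

[NX3;H0]([#6])([#6])[#6] describes a trivalent nitrogen with no H, bonded to three carbons (a tertiary amine).
(A) has a primary amino group (-NH2) but the nitrogen has H2, not H0 with three carbons.
(B) contains a dimethylamino group (-N(CH3)2), which satisfies every atom and bond constraint.
(C) has an N-methylamino group (-NHCH3) but the nitrogen still has one H (H1), not H0.
(D) has a primary amide (-C(=O)NH2) but the amide nitrogen has H2 and only one carbon neighbour.
So the answer is (B).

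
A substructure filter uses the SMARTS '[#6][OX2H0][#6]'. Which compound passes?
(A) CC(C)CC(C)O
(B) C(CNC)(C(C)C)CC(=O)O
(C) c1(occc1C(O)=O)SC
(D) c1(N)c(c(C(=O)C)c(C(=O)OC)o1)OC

D

[#6][OX2H0][#6] describes an aliphatic oxygen bridging two carbons with no H on the oxygen (an ether).
(A) has a hydroxyl group (-OH) but the oxygen has H1, not H0 bridging two carbons.
(B) has a carboxylic acid group (-C(=O)OH) but the -OH oxygen has H1; the =O is OX1, not OX2.
(C) has a carboxylic acid group (-C(=O)OH) but the -OH oxygen has H1; the =O is OX1, not OX2.
(D) contains a methoxy ether (-OCH3), which satisfies every atom and bond constraint.
So the answer is (D).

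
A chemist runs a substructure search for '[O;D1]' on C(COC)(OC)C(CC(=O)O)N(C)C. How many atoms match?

The query [O;D1] means: aliphatic oxygen bonded to exactly one heavy atom.
Check the 14 heavy atoms by environment: 2× C (D2) → no; 3× C (D3) → no; 2× O (D1) → match; 1× N (D3) → no; 4× C (D1) → no; 2× O (D2) → no.
That gives 2 matching atoms.

2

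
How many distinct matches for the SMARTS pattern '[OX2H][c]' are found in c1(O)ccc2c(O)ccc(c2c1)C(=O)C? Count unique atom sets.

2

[OX2H][c] is the SMARTS for a phenol: a hydroxyl oxygen attached to an aromatic carbon.
The molecule carries 2 separate instances of a hydroxyl group (-OH) meeting every constraint; each maps to a distinct set of atoms, giving 2 matches.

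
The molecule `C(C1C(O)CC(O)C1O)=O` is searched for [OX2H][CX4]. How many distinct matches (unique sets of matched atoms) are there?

3

[OX2H][CX4] is the SMARTS for an aliphatic alcohol: a hydroxyl oxygen bound to an sp3 (X4) carbon.
The molecule carries 3 separate instances of a hydroxyl group (-OH) meeting every constraint; each maps to a distinct set of atoms, giving 3 matches.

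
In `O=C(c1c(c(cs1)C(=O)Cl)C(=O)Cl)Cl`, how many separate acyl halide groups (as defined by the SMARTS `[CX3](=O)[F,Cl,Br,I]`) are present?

3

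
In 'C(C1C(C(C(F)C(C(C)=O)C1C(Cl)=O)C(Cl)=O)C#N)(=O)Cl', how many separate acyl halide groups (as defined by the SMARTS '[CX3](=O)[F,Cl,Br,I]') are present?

[CX3](=O)[F,Cl,Br,I] is the SMARTS for an acyl halide: a carbonyl carbon bonded to a halogen.
The molecule carries 3 separate instances of an acyl chloride (-C(=O)Cl) meeting every constraint; each maps to a distinct set of atoms, giving 3 matches.

3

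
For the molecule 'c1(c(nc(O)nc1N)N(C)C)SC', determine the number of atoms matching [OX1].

0

The query [OX1] means: aliphatic oxygen with one total connection — typically a carbonyl =O or an oxide.
Check the 13 heavy atoms by environment: 2× n (aromatic, X2) → no; 4× c (aromatic, X3) → no; 2× N (X3) → no; 3× C (X4) → no; 1× S (X2) → no; 1× O (X2) → no.
No environment satisfies the query, so 0 matching atoms.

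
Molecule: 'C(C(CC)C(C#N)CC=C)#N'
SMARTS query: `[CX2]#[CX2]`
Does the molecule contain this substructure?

No

The pattern [CX2]#[CX2] describes a carbon-carbon triple bond — an alkyne.
The closest candidate here is a nitrile (-C#N), but the triple bond is C#N, not C#C. No other fragment satisfies the full query, so there is no match.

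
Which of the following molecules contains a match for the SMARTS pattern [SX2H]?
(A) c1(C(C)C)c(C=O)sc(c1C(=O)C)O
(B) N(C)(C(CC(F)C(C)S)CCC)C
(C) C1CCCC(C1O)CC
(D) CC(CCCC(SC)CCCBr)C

B

[SX2H] describes an aliphatic sulfur with two connections, one being H (a thiol).
(A) has a hydroxyl group (-OH) but it is an -OH, not an -SH.
(B) contains a thiol (-SH), which satisfies every atom and bond constraint.
(C) has a hydroxyl group (-OH) but it is an -OH, not an -SH.
(D) has a methylthio ether (-SCH3) but the sulfur has H0 (bonded to two carbons), not H1.
So the answer is (B).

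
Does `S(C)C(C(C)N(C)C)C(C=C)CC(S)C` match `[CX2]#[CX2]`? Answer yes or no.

No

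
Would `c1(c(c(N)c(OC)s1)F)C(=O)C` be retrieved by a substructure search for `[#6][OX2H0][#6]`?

The pattern [#6][OX2H0][#6] describes an aliphatic oxygen bridging two carbons with no H on the oxygen — an ether.
The molecule carries a methoxy ether (-OCH3), whose atoms satisfy every constraint of the query, so the pattern matches.

Yes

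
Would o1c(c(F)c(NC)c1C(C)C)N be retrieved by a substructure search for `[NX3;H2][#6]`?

Yes

The pattern [NX3;H2][#6] describes a trivalent nitrogen with two H attached to carbon — a primary amine.
The molecule carries a primary amino group (-NH2), whose atoms satisfy every constraint of the query, so the pattern matches.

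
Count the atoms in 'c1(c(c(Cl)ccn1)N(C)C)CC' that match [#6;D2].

The query [#6;D2] means: any carbon bonded to exactly two heavy atoms.
Check the 12 heavy atoms by environment: 1× n (aromatic, D2) → no; 3× c (aromatic, D3) → no; 2× c (aromatic, D2) → match; 1× Cl (D1) → no; 1× N (D3) → no; 3× C (D1) → no; 1× C (D2) → match.
Summing the matching environments: 2 + 1 = 3 matching atoms.

3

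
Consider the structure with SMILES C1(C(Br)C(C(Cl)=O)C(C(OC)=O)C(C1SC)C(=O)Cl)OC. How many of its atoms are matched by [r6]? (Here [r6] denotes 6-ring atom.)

Check the 21 heavy atoms by environment: 6× C (in 6-ring) → match; 1× Br (acyclic) → no; 5× O (acyclic) → no; 6× C (acyclic) → no; 2× Cl (acyclic) → no; 1× S (acyclic) → no.
That gives 6 matching atoms.

6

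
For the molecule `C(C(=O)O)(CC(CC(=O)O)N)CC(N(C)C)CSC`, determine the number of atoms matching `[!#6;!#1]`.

The query [!#6;!#1] means: not carbon and not hydrogen — any heteroatom.
Check the 19 heavy atoms by environment: 12× C → no; 2× N → match; 4× O → match; 1× S → match.
Summing the matching environments: 2 + 4 + 1 = 7 matching atoms.

7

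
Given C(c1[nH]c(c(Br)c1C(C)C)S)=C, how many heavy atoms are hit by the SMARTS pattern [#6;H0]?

The query [#6;H0] means: any carbon with no attached hydrogen.
Check the 12 heavy atoms by environment: 1× n (aromatic, H1) → no; 4× c (aromatic, H0) → match; 2× C (H1) → no; 1× C (H2) → no; 2× C (H3) → no; 1× Br (H0) → no; 1× S (H1) → no.
That gives 4 matching atoms.

4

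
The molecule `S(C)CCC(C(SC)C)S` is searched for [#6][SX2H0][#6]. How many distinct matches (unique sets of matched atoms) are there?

[#6][SX2H0][#6] is the SMARTS for a thioether: an aliphatic sulfur bridging two carbons with no H on the sulfur.
The molecule carries 2 separate instances of a methylthio ether (-SCH3) meeting every constraint; each maps to a distinct set of atoms, giving 2 matches.

2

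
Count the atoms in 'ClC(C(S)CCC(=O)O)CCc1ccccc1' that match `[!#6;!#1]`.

4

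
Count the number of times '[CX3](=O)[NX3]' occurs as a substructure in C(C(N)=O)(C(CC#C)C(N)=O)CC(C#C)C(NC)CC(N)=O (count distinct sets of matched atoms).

3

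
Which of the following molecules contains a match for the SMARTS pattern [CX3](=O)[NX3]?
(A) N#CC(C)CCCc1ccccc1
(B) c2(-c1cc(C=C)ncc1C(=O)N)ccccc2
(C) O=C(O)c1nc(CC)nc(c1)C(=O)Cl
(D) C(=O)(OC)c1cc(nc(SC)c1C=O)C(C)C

B

[CX3](=O)[NX3] describes a carbonyl carbon bonded to a trivalent nitrogen (an amide).
(A) has a nitrile (-C#N) but the nitrile N is NX1 (triple-bonded), not NX3.
(B) contains a primary amide (-C(=O)NH2), which satisfies every atom and bond constraint.
(C) has a carboxylic acid group (-C(=O)OH) but the carbonyl is bonded to O, not to an NX3 nitrogen.
(D) has a methyl-ester group (-C(=O)OCH3) but the carbonyl is bonded to O, not to an NX3 nitrogen.
So the answer is (B).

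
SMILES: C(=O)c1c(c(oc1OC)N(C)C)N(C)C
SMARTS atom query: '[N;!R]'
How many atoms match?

2

The query [N;!R] means: aliphatic nitrogen not in a ring.
Check the 15 heavy atoms by environment: 1× o (aromatic, in 5-ring) → no; 4× c (aromatic, in 5-ring) → no; 2× N (acyclic) → match; 6× C (acyclic) → no; 2× O (acyclic) → no.
That gives 2 matching atoms.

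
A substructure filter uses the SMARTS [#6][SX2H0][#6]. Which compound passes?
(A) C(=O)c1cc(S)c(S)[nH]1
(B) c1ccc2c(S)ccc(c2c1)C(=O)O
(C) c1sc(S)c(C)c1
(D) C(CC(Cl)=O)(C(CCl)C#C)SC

[#6][SX2H0][#6] describes an aliphatic sulfur bridging two carbons with no H on the sulfur (a thioether).
(A) has a thiol (-SH) but the sulfur has H1, not H0 bridging two carbons.
(B) has a thiol (-SH) but the sulfur has H1, not H0 bridging two carbons.
(C) has a thiol (-SH) but the sulfur has H1, not H0 bridging two carbons.
(D) contains a methylthio ether (-SCH3), which satisfies every atom and bond constraint.
So the answer is (D).

D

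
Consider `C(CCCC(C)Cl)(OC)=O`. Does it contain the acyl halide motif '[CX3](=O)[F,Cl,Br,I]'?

No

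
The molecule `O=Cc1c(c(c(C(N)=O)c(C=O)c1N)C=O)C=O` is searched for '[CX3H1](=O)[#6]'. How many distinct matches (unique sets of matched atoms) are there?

4

[CX3H1](=O)[#6] is the SMARTS for an aldehyde: an sp2 carbon with one H, double-bonded to O and single-bonded to carbon.
The molecule carries 4 separate instances of an aldehyde (-CHO) meeting every constraint; each maps to a distinct set of atoms, giving 4 matches.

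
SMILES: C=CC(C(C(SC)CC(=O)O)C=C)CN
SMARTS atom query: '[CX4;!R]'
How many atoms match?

6

The query [CX4;!R] means: aliphatic carbon with four total connections, not in a ring.
Check the 15 heavy atoms by environment: 6× C (X4, acyclic) → match; 5× C (X3, acyclic) → no; 1× O (X1, acyclic) → no; 1× O (X2, acyclic) → no; 1× N (X3, acyclic) → no; 1× S (X2, acyclic) → no.
That gives 6 matching atoms.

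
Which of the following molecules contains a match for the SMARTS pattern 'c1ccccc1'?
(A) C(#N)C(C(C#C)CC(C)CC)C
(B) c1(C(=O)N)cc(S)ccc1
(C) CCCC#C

B

c1ccccc1 describes six aromatic carbons in a ring (a benzene ring).
(A) has a methyl group (-CH3) but no six-membered all-carbon aromatic ring is present.
(B) contains the required atom environment, so the pattern matches.
(C) has a methyl group (-CH3) but no six-membered all-carbon aromatic ring is present.
So the answer is (B).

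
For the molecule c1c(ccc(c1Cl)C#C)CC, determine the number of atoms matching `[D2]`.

5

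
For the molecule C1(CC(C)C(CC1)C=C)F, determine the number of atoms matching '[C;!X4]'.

2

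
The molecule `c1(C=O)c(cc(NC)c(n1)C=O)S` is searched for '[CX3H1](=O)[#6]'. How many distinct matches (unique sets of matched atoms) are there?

[CX3H1](=O)[#6] is the SMARTS for an aldehyde: an sp2 carbon with one H, double-bonded to O and single-bonded to carbon.
The molecule carries 2 separate instances of an aldehyde (-CHO) meeting every constraint; each maps to a distinct set of atoms, giving 2 matches.

2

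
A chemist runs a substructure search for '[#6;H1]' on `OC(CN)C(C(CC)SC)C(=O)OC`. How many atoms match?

3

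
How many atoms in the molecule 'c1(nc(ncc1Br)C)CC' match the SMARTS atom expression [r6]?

6

The query [r6] means: r6 matches atoms in a six-membered ring.
Check the 10 heavy atoms by environment: 2× n (aromatic, in 6-ring) → match; 4× c (aromatic, in 6-ring) → match; 3× C (acyclic) → no; 1× Br (acyclic) → no.
Summing the matching environments: 2 + 4 = 6 matching atoms.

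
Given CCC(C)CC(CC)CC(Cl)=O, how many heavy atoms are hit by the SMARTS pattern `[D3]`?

3

The query [D3] means: atom with exactly three heavy-atom neighbours.
Check the 12 heavy atoms by environment: 3× C (D1) → no; 3× C (D3) → match; 4× C (D2) → no; 1× O (D1) → no; 1× Cl (D1) → no.
That gives 3 matching atoms.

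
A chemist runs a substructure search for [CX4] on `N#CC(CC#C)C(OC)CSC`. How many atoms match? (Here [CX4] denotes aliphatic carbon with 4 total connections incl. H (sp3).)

6

The query [CX4] means: C with X4: aliphatic carbon with exactly 4 total connections (bonds + H).
Check the 12 heavy atoms by environment: 6× C (X4) → match; 3× C (X2) → no; 1× N (X1) → no; 1× S (X2) → no; 1× O (X2) → no.
That gives 6 matching atoms.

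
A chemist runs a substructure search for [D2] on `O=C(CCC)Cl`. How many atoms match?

The query [D2] means: atom with exactly two heavy-atom neighbours.
Check the 6 heavy atoms by environment: 2× C (D2) → match; 1× C (D3) → no; 1× O (D1) → no; 1× Cl (D1) → no; 1× C (D1) → no.
That gives 2 matching atoms.

2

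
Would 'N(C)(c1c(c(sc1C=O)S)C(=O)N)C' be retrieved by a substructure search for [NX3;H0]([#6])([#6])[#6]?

Yes

The pattern [NX3;H0]([#6])([#6])[#6] describes a trivalent nitrogen with no H, bonded to three carbons — a tertiary amine.
The molecule carries a dimethylamino group (-N(CH3)2), whose atoms satisfy every constraint of the query, so the pattern matches.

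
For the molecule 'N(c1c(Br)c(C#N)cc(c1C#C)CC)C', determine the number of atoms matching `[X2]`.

3

The query [X2] means: any atom with exactly two total connections (bonds + H).
Check the 15 heavy atoms by environment: 6× c (aromatic, X3) → no; 3× C (X4) → no; 1× N (X3) → no; 1× Br (X1) → no; 3× C (X2) → match; 1× N (X1) → no.
That gives 3 matching atoms.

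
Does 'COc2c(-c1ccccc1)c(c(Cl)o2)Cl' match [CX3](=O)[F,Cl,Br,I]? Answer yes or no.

No

The pattern [CX3](=O)[F,Cl,Br,I] describes a carbonyl carbon bonded to a halogen — an acyl halide.
The closest candidate here is a chloro substituent, but the Cl is not on a carbonyl carbon. No other fragment satisfies the full query, so there is no match.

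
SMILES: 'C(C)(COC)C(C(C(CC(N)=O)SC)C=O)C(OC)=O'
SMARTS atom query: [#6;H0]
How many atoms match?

2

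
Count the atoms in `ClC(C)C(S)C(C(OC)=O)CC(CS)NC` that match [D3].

5

Check the 16 heavy atoms by environment: 2× C (D2) → no; 5× C (D3) → match; 3× C (D1) → no; 2× S (D1) → no; 1× N (D2) → no; 1× Cl (D1) → no; 1× O (D1) → no; 1× O (D2) → no.
That gives 5 matching atoms.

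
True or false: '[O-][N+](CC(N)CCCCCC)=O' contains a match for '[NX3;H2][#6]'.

The pattern [NX3;H2][#6] describes a trivalent nitrogen with two H attached to carbon — a primary amine.
The molecule carries a primary amino group (-NH2), whose atoms satisfy every constraint of the query, so the pattern matches.

True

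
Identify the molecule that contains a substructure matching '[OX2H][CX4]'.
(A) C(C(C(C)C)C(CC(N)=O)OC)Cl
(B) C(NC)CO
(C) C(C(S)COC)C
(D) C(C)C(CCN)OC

[OX2H][CX4] describes a hydroxyl oxygen bound to an sp3 (X4) carbon (an aliphatic alcohol).
(A) has a methoxy ether (-OCH3) but the oxygen has H0 (ether), not H1.
(B) contains a hydroxyl group (-OH), which satisfies every atom and bond constraint.
(C) has a methoxy ether (-OCH3) but the oxygen has H0 (ether), not H1.
(D) has a methoxy ether (-OCH3) but the oxygen has H0 (ether), not H1.
So the answer is (B).

B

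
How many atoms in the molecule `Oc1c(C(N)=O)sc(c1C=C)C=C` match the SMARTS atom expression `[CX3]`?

5

Check the 13 heavy atoms by environment: 1× s (aromatic, X2) → no; 4× c (aromatic, X3) → no; 5× C (X3) → match; 1× O (X2) → no; 1× O (X1) → no; 1× N (X3) → no.
That gives 5 matching atoms.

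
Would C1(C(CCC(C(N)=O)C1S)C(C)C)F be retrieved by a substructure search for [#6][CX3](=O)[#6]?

No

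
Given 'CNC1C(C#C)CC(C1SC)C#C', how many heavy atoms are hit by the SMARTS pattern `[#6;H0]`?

2

The query [#6;H0] means: any carbon with no attached hydrogen.
Check the 13 heavy atoms by environment: 1× C (H2) → no; 6× C (H1) → no; 2× C (H0) → match; 1× N (H1) → no; 2× C (H3) → no; 1× S (H0) → no.
That gives 2 matching atoms.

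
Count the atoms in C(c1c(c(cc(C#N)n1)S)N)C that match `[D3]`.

4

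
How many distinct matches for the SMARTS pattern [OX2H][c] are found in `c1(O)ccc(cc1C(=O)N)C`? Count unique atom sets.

[OX2H][c] is the SMARTS for a phenol: a hydroxyl oxygen attached to an aromatic carbon.
Exactly one fragment in the molecule meets all constraints, giving 1 match.

1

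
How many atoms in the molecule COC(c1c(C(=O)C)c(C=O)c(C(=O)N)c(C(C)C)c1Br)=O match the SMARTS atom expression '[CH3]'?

4

The query [CH3] means: aliphatic carbon with exactly three hydrogens.
Check the 22 heavy atoms by environment: 6× c (aromatic, H0) → no; 2× C (H1) → no; 5× O (H0) → no; 3× C (H0) → no; 4× C (H3) → match; 1× N (H2) → no; 1× Br (H0) → no.
That gives 4 matching atoms.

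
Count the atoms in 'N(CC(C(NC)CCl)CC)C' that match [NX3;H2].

0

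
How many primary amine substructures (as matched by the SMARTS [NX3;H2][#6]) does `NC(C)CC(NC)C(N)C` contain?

2

[NX3;H2][#6] is the SMARTS for a primary amine: a trivalent nitrogen with two H attached to carbon.
The molecule carries 2 separate instances of a primary amino group (-NH2) meeting every constraint; each maps to a distinct set of atoms, giving 2 matches.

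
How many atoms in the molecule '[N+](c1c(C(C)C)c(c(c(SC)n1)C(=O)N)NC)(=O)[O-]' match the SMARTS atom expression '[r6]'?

6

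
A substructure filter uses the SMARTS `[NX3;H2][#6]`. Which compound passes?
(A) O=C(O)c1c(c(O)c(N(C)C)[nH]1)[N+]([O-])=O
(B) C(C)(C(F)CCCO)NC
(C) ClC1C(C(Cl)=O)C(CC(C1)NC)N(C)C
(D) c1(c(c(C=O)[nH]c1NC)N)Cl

D

[NX3;H2][#6] describes a trivalent nitrogen with two H attached to carbon (a primary amine).
(A) has a dimethylamino group (-N(CH3)2) but the nitrogen has H0, not H2.
(B) has an N-methylamino group (-NHCH3) but the nitrogen bears two carbons and only one H (H1), not H2.
(C) has a dimethylamino group (-N(CH3)2) but the nitrogen has H0, not H2.
(D) contains a primary amino group (-NH2), which satisfies every atom and bond constraint.
So the answer is (D).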